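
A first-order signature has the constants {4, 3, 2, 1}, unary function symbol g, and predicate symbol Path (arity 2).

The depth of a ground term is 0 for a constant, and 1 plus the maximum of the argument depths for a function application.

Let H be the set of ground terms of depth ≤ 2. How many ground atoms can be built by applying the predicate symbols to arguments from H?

144

First count ground terms of depth ≤ 2.
Let N_k = |{terms of depth ≤ k}|. Then N_0 = 4 and N_k = 4 + N_{k-1} for k ≥ 1 (one summand per function symbol, arity giving the exponent).
N_0 = 4
N_1 = 4 + 4 = 8
N_2 = 4 + 8 = 12
Explicitly: 4, 3, 2, 1, g(4), g(3), g(2), g(1), g(g(4)), g(g(3)), g(g(2)), g(g(1)).
So |H| = 12.
A ground atom is a predicate applied to a tuple of terms from H, so the count is the sum over predicates of |H|^arity:
  Path: 12^2 = 144
Total ground atoms: 144.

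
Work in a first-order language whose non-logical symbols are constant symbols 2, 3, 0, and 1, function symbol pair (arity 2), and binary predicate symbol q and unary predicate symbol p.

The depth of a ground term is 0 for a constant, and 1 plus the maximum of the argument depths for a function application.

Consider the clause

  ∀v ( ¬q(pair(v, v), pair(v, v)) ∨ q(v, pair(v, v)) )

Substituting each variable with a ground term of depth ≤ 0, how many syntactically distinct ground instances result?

Ground terms of depth ≤ 0:
  Count level by level. With function symbols pair/2, the terms of depth ≤ k are the 4 constants together with each function applied to depth-≤(k−1) tuples, so N_k = 4 + N_{k-1}^2.
  N_0 = 4
  Explicitly: 2, 3, 0, 1.
So there are 4 ground terms available for substitution.
The variable v ranges independently over the available ground terms, and distinct assignments produce distinct instances.
Number of ground instances = 4.

4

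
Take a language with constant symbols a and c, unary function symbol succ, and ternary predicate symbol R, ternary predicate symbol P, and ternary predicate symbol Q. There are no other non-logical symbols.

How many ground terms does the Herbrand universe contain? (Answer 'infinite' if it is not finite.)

infinite

The signature has at least one function symbol (succ, arity 1) and at least one constant (a).
Iterating succ gives infinitely many distinct ground terms: a, succ(a), succ(succ(a)), ...
So the Herbrand universe is infinite.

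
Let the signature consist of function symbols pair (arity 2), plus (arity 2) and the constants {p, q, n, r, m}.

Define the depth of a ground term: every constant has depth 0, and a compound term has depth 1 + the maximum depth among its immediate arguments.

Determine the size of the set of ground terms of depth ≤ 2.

6055

Write N_k for the number of ground terms of depth ≤ k. A term of depth ≤ k is either a constant or a function symbol applied to arguments of depth ≤ k−1, so N_k = 5 + N_{k-1}^2 + N_{k-1}^2.
N_0 = 5
N_1 = 5 + 5^2 + 5^2 = 55
N_2 = 5 + 55^2 + 55^2 = 6055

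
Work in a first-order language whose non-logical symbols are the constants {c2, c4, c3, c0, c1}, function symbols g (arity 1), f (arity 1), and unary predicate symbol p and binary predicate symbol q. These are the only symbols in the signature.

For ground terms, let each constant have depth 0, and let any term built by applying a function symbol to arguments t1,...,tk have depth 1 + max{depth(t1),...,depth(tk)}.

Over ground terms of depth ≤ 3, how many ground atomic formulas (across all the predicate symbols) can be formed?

5700

First count ground terms of depth ≤ 3.
Count level by level. With function symbols g/1, f/1, the terms of depth ≤ k are the 5 constants together with each function applied to depth-≤(k−1) tuples, so N_k = 5 + N_{k-1} + N_{k-1}.
N_0 = 5
N_1 = 5 + 5 + 5 = 15
N_2 = 5 + 15 + 15 = 35
N_3 = 5 + 35 + 35 = 75
So |H| = 75.
For each predicate symbol, the number of ground atoms is |H| raised to its arity; summing:
  p: 75;  q: 75^2 = 5625
Total ground atoms: 75 + 5625 = 5700.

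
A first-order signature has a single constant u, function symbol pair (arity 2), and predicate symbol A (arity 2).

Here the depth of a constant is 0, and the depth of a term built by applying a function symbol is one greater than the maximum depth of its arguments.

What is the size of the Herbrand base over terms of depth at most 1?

First count ground terms of depth ≤ 1.
Let N_k count ground terms of depth at most k. Each non-constant term of depth ≤ k is some function symbol applied to depth-≤(k−1) arguments, giving N_k = 1 + N_{k-1}^2.
N_0 = 1
N_1 = 1 + 1^2 = 2
Explicitly: u, pair(u, u).
So |H| = 2.
A ground atom is a predicate applied to a tuple of terms from H, so the count is the sum over predicates of |H|^arity:
  A: 2^2 = 4
Total ground atoms: 4.

4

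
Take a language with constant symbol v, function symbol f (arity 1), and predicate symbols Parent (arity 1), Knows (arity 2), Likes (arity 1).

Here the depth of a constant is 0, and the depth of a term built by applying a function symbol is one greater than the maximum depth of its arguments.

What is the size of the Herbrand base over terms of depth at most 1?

8

First count ground terms of depth ≤ 1.
Let N_k = |{terms of depth ≤ k}|. Then N_0 = 1 and N_k = 1 + N_{k-1} for k ≥ 1 (one summand per function symbol, arity giving the exponent).
N_0 = 1
N_1 = 1 + 1 = 2
Explicitly: v, f(v).
So |H| = 2.
Ground atoms are formed by filling each argument slot of a predicate with a term from H, so an r-ary predicate gives |H|^r atoms:
  Parent: 2;  Knows: 2^2 = 4;  Likes: 2
Total ground atoms: 2 + 4 + 2 = 8.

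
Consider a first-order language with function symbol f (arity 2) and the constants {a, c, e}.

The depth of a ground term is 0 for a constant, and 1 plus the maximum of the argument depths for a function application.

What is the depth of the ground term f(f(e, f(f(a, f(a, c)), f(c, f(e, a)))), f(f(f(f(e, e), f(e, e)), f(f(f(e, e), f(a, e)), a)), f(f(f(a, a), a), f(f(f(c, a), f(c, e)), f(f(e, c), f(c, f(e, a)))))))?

7

depth(f(a, c)) = 1 + max(0, 0) = 1
depth(f(a, f(a, c))) = 1 + max(0, 1) = 2
depth(f(e, a)) = 1 + max(0, 0) = 1
depth(f(c, f(e, a))) = 1 + max(0, 1) = 2
depth(f(f(a, f(a, c)), f(c, f(e, a)))) = 1 + max(2, 2) = 3
depth(f(e, f(f(a, f(a, c)), f(c, f(e, a))))) = 1 + max(0, 3) = 4
depth(f(e, e)) = 1 + max(0, 0) = 1
depth(f(f(e, e), f(e, e))) = 1 + max(1, 1) = 2
depth(f(a, e)) = 1 + max(0, 0) = 1
depth(f(f(e, e), f(a, e))) = 1 + max(1, 1) = 2
depth(f(f(f(e, e), f(a, e)), a)) = 1 + max(2, 0) = 3
depth(f(f(f(e, e), f(e, e)), f(f(f(e, e), f(a, e)), a))) = 1 + max(2, 3) = 4
depth(f(a, a)) = 1 + max(0, 0) = 1
depth(f(f(a, a), a)) = 1 + max(1, 0) = 2
depth(f(c, a)) = 1 + max(0, 0) = 1
depth(f(c, e)) = 1 + max(0, 0) = 1
depth(f(f(c, a), f(c, e))) = 1 + max(1, 1) = 2
depth(f(e, c)) = 1 + max(0, 0) = 1
depth(f(f(e, c), f(c, f(e, a)))) = 1 + max(1, 2) = 3
depth(f(f(f(c, a), f(c, e)), f(f(e, c), f(c, f(e, a))))) = 1 + max(2, 3) = 4
depth(f(f(f(a, a), a), f(f(f(c, a), f(c, e)), f(f(e, c), f(c, f(e, a)))))) = 1 + max(2, 4) = 5
depth(f(f(f(f(e, e), f(e, e)), f(f(f(e, e), f(a, e)), a)), f(f(f(a, a), a), f(f(f(c, a), f(c, e)), f(f(e, c), f(c, f(e, a))))))) = 1 + max(4, 5) = 6
depth(f(f(e, f(f(a, f(a, c)), f(c, f(e, a)))), f(f(f(f(e, e), f(e, e)), f(f(f(e, e), f(a, e)), a)), f(f(f(a, a), a), f(f(f(c, a), f(c, e)), f(f(e, c), f(c, f(e, a)))))))) = 1 + max(4, 6) = 7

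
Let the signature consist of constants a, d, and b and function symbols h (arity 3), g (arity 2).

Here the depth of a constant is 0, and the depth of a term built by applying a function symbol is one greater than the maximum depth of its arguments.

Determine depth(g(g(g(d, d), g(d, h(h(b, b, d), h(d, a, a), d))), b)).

5

depth(g(d, d)) = 1 + max(0, 0) = 1
depth(h(b, b, d)) = 1 + max(0, 0, 0) = 1
depth(h(d, a, a)) = 1 + max(0, 0, 0) = 1
depth(h(h(b, b, d), h(d, a, a), d)) = 1 + max(1, 1, 0) = 2
depth(g(d, h(h(b, b, d), h(d, a, a), d))) = 1 + max(0, 2) = 3
depth(g(g(d, d), g(d, h(h(b, b, d), h(d, a, a), d)))) = 1 + max(1, 3) = 4
depth(g(g(g(d, d), g(d, h(h(b, b, d), h(d, a, a), d))), b)) = 1 + max(4, 0) = 5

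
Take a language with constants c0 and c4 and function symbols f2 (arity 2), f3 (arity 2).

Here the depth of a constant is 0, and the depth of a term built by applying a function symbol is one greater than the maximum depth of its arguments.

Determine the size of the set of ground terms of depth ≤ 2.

Count level by level. With function symbols f2/2, f3/2, the terms of depth ≤ k are the 2 constants together with each function applied to depth-≤(k−1) tuples, so N_k = 2 + N_{k-1}^2 + N_{k-1}^2.
N_0 = 2
N_1 = 2 + 2^2 + 2^2 = 10
N_2 = 2 + 10^2 + 10^2 = 202

202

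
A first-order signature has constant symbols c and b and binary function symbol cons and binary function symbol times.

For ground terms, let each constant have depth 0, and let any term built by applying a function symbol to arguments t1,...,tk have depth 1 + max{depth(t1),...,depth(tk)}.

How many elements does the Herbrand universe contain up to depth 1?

Let N_k count ground terms of depth at most k. Each non-constant term of depth ≤ k is some function symbol applied to depth-≤(k−1) arguments, giving N_k = 2 + N_{k-1}^2 + N_{k-1}^2.
N_0 = 2
N_1 = 2 + 2^2 + 2^2 = 10
Explicitly: c, b, cons(c, c), cons(c, b), cons(b, c), cons(b, b), times(c, c), times(c, b), times(b, c), times(b, b).

10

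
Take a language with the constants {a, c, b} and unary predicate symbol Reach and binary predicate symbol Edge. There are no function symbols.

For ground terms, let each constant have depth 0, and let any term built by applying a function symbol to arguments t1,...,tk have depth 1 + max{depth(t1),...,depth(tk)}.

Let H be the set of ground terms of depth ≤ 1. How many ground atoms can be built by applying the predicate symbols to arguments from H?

First count ground terms of depth ≤ 1.
With no function symbols every ground term is a constant, so there are exactly 3 ground terms at every depth bound.
N_0 = 3
N_1 = 3
Explicitly: a, c, b.
So |H| = 3.
For each predicate symbol, the number of ground atoms is |H| raised to its arity; summing:
  Reach: 3;  Edge: 3^2 = 9
Total ground atoms: 3 + 9 = 12.

12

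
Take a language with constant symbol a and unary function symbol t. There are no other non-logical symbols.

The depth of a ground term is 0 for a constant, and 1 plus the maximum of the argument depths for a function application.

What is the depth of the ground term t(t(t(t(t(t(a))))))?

6

depth(t(a)) = 1 + depth(a) = 1 + 0 = 1
depth(t(t(a))) = 1 + depth(t(a)) = 1 + 1 = 2
depth(t(t(t(a)))) = 1 + depth(t(t(a))) = 1 + 2 = 3
depth(t(t(t(t(a))))) = 1 + depth(t(t(t(a)))) = 1 + 3 = 4
depth(t(t(t(t(t(a)))))) = 1 + depth(t(t(t(t(a))))) = 1 + 4 = 5
depth(t(t(t(t(t(t(a))))))) = 1 + depth(t(t(t(t(t(a)))))) = 1 + 5 = 6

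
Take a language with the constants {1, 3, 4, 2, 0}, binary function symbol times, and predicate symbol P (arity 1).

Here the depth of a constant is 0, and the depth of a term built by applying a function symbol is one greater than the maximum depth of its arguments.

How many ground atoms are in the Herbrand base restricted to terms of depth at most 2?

First count ground terms of depth ≤ 2.
Let N_k = |{terms of depth ≤ k}|. Then N_0 = 5 and N_k = 5 + N_{k-1}^2 for k ≥ 1 (one summand per function symbol, arity giving the exponent).
N_0 = 5
N_1 = 5 + 5^2 = 30
N_2 = 5 + 30^2 = 905
So |H| = 905.
Ground atoms are formed by filling each argument slot of a predicate with a term from H, so an r-ary predicate gives |H|^r atoms:
  P: 905
Total ground atoms: 905.

905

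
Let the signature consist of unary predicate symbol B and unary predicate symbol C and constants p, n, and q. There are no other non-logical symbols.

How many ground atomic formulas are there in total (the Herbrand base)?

With no function symbols, the Herbrand universe is just the 3 constants.
Ground atoms per predicate: B: 3, C: 3.
Herbrand base size = 3 + 3 = 6.

6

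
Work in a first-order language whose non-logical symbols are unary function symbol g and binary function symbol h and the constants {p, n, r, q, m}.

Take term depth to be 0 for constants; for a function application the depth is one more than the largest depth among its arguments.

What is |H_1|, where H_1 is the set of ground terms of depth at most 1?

Count level by level. With function symbols g/1, h/2, the terms of depth ≤ k are the 5 constants together with each function applied to depth-≤(k−1) tuples, so N_k = 5 + N_{k-1} + N_{k-1}^2.
N_0 = 5
N_1 = 5 + 5 + 5^2 = 35

35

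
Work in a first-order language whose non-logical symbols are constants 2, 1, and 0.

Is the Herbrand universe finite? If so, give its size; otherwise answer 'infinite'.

3

There are no function symbols, so every ground term is one of the 3 constants.
The Herbrand universe is {2, 1, 0}, which is finite with 3 elements.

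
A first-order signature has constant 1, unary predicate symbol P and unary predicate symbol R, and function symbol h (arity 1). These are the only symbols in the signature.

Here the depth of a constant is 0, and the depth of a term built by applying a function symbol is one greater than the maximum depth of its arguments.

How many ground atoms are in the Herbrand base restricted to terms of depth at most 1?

4

First count ground terms of depth ≤ 1.
Write N_k for the number of ground terms of depth ≤ k. A term of depth ≤ k is either a constant or a function symbol applied to arguments of depth ≤ k−1, so N_k = 1 + N_{k-1}.
N_0 = 1
N_1 = 1 + 1 = 2
Explicitly: 1, h(1).
So |H| = 2.
A ground atom is a predicate applied to a tuple of terms from H, so the count is the sum over predicates of |H|^arity:
  P: 2;  R: 2
Total ground atoms: 2 + 2 = 4.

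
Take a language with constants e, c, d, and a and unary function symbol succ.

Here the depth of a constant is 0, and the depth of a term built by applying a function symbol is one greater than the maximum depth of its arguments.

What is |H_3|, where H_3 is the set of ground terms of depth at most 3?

16

Let N_k count ground terms of depth at most k. Each non-constant term of depth ≤ k is some function symbol applied to depth-≤(k−1) arguments, giving N_k = 4 + N_{k-1}.
N_0 = 4
N_1 = 4 + 4 = 8
N_2 = 4 + 8 = 12
N_3 = 4 + 12 = 16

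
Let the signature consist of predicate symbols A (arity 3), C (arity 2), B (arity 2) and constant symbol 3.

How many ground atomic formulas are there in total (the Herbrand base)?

With no function symbols, the Herbrand universe is just the 1 constant.
Ground atoms per predicate: A: 1^3 = 1, C: 1^2 = 1, B: 1^2 = 1.
Herbrand base size = 1 + 1 + 1 = 3.

3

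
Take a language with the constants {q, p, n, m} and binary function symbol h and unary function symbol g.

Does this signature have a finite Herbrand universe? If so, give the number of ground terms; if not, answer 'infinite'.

infinite

The signature has at least one function symbol (h, arity 2) and at least one constant (q).
Iterating h gives infinitely many distinct ground terms: q, h(q, q), h(h(q, q), h(q, q)), ...
So the Herbrand universe is infinite.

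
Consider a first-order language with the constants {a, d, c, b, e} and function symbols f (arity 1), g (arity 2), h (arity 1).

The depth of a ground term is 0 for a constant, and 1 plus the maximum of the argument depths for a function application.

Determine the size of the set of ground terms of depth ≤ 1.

Let N_k = |{terms of depth ≤ k}|. Then N_0 = 5 and N_k = 5 + N_{k-1} + N_{k-1}^2 + N_{k-1} for k ≥ 1 (one summand per function symbol, arity giving the exponent).
N_0 = 5
N_1 = 5 + 5 + 5^2 + 5 = 40

40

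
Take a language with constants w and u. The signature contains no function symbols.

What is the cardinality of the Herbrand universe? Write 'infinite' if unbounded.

2

There are no function symbols, so every ground term is one of the 2 constants.
The Herbrand universe is {w, u}, which is finite with 2 elements.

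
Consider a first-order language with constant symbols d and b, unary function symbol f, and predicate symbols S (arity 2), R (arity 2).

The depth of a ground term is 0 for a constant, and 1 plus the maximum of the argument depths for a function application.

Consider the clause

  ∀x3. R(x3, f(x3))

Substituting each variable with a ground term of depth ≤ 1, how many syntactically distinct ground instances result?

4

Ground terms of depth ≤ 1:
  Let N_k = |{terms of depth ≤ k}|. Then N_0 = 2 and N_k = 2 + N_{k-1} for k ≥ 1 (one summand per function symbol, arity giving the exponent).
  N_0 = 2
  N_1 = 2 + 2 = 4
So there are 4 ground terms available for substitution.
The body mentions the single quantified variable x3; since ground terms form a free algebra, no two substitutions collapse to the same formula.
Number of ground instances = 4.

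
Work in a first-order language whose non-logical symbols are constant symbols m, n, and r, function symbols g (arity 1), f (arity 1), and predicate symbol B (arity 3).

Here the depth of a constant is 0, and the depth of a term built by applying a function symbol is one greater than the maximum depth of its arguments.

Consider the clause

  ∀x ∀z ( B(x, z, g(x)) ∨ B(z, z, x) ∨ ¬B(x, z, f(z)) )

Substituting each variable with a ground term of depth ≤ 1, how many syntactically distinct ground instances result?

81

Ground terms of depth ≤ 1:
  Let N_k count ground terms of depth at most k. Each non-constant term of depth ≤ k is some function symbol applied to depth-≤(k−1) arguments, giving N_k = 3 + N_{k-1} + N_{k-1}.
  N_0 = 3
  N_1 = 3 + 3 + 3 = 9
  Explicitly: m, n, r, g(m), g(n), g(r), f(m), f(n), f(r).
So there are 9 ground terms available for substitution.
Each of x, z ranges independently over the available ground terms, and distinct assignments produce distinct instances.
Number of ground instances = 9^2 = 81.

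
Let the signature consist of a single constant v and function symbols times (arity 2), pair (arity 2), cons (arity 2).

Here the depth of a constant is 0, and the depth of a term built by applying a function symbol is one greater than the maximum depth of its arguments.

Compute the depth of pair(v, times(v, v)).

2

depth(times(v, v)) = 1 + max(0, 0) = 1
depth(pair(v, times(v, v))) = 1 + max(0, 1) = 2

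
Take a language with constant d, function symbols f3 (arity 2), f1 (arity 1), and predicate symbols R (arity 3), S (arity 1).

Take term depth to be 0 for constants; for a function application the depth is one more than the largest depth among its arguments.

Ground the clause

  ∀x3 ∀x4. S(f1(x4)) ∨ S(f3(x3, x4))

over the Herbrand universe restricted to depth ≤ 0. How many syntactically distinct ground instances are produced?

Ground terms of depth ≤ 0:
  If N_k denotes the number of depth-≤k ground terms, the 1 constant gives N_0 = 1, and each function symbol of arity r contributes N_{k-1}^r new terms at level k: N_k = 1 + N_{k-1}^2 + N_{k-1}.
  N_0 = 1
  Explicitly: d.
So there is exactly 1 ground term available for substitution.
The clause has 2 distinct variables (x3, x4), each appearing in the body. In the free term algebra distinct substitutions yield syntactically distinct ground instances.
Number of ground instances = 1^2 = 1.

1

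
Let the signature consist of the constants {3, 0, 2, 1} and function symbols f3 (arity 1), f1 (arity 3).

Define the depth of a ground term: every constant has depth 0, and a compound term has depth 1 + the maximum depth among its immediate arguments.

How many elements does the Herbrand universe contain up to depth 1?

72

If N_k denotes the number of depth-≤k ground terms, the 4 constants give N_0 = 4, and each function symbol of arity r contributes N_{k-1}^r new terms at level k: N_k = 4 + N_{k-1} + N_{k-1}^3.
N_0 = 4
N_1 = 4 + 4 + 4^3 = 72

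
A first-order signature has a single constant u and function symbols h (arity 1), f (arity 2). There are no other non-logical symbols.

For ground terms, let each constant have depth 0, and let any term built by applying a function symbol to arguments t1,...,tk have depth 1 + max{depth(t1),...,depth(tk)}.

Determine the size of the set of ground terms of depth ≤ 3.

Let N_k count ground terms of depth at most k. Each non-constant term of depth ≤ k is some function symbol applied to depth-≤(k−1) arguments, giving N_k = 1 + N_{k-1} + N_{k-1}^2.
N_0 = 1
N_1 = 1 + 1 + 1^2 = 3
N_2 = 1 + 3 + 3^2 = 13
N_3 = 1 + 13 + 13^2 = 183

183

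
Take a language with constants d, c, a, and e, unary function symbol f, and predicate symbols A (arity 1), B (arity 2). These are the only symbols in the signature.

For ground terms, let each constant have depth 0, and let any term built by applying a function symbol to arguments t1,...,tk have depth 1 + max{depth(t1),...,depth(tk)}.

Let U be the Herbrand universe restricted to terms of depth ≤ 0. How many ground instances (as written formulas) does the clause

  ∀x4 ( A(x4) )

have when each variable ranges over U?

4

Ground terms of depth ≤ 0:
  If N_k denotes the number of depth-≤k ground terms, the 4 constants give N_0 = 4, and each function symbol of arity r contributes N_{k-1}^r new terms at level k: N_k = 4 + N_{k-1}.
  N_0 = 4
  Explicitly: d, c, a, e.
So there are 4 ground terms available for substitution.
The body mentions the single quantified variable x4; since ground terms form a free algebra, no two substitutions collapse to the same formula.
Number of ground instances = 4.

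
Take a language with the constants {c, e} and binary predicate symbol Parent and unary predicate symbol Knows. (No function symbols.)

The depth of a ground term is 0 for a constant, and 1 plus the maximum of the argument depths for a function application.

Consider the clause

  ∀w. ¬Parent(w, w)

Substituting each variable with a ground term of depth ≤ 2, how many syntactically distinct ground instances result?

Ground terms of depth ≤ 2:
  With no function symbols every ground term is a constant, so there are exactly 2 ground terms at every depth bound.
  N_0 = 2
  N_1 = 2
  N_2 = 2
  Explicitly: c, e.
So there are 2 ground terms available for substitution.
There is 1 variable to instantiate (w),  occurring in at least one literal, so different choices give different ground instances.
Number of ground instances = 2.

2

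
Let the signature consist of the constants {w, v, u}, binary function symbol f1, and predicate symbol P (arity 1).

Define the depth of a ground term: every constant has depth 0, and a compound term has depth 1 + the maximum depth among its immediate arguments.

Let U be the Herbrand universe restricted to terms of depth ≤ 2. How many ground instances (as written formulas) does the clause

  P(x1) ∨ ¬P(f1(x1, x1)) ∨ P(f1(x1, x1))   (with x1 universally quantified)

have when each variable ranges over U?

147

Ground terms of depth ≤ 2:
  Count level by level. With function symbols f1/2, the terms of depth ≤ k are the 3 constants together with each function applied to depth-≤(k−1) tuples, so N_k = 3 + N_{k-1}^2.
  N_0 = 3
  N_1 = 3 + 3^2 = 12
  N_2 = 3 + 12^2 = 147
So there are 147 ground terms available for substitution.
The variable x1 ranges independently over the available ground terms, and distinct assignments produce distinct instances.
Number of ground instances = 147.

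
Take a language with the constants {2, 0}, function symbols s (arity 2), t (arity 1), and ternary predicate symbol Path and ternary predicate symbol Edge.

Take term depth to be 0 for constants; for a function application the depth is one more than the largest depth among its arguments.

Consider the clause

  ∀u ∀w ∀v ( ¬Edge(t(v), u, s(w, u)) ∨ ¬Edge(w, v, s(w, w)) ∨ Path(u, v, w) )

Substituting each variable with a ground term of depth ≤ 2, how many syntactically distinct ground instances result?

Ground terms of depth ≤ 2:
  Let N_k count ground terms of depth at most k. Each non-constant term of depth ≤ k is some function symbol applied to depth-≤(k−1) arguments, giving N_k = 2 + N_{k-1}^2 + N_{k-1}.
  N_0 = 2
  N_1 = 2 + 2^2 + 2 = 8
  N_2 = 2 + 8^2 + 8 = 74
So there are 74 ground terms available for substitution.
There are 3 variables to instantiate (u, w, v), each occurring in at least one literal, so different choices give different ground instances.
Number of ground instances = 74^3 = 405224.

405224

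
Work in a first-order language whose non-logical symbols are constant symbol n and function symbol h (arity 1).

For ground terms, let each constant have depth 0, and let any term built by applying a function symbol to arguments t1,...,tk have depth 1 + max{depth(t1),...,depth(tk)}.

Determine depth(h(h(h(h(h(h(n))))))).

depth(h(n)) = 1 + depth(n) = 1 + 0 = 1
depth(h(h(n))) = 1 + depth(h(n)) = 1 + 1 = 2
depth(h(h(h(n)))) = 1 + depth(h(h(n))) = 1 + 2 = 3
depth(h(h(h(h(n))))) = 1 + depth(h(h(h(n)))) = 1 + 3 = 4
depth(h(h(h(h(h(n)))))) = 1 + depth(h(h(h(h(n))))) = 1 + 4 = 5
depth(h(h(h(h(h(h(n))))))) = 1 + depth(h(h(h(h(h(n)))))) = 1 + 5 = 6

6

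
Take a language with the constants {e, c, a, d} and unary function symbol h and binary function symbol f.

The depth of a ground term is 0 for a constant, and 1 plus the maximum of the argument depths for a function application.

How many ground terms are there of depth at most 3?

365424

Write N_k for the number of ground terms of depth ≤ k. A term of depth ≤ k is either a constant or a function symbol applied to arguments of depth ≤ k−1, so N_k = 4 + N_{k-1} + N_{k-1}^2.
N_0 = 4
N_1 = 4 + 4 + 4^2 = 24
N_2 = 4 + 24 + 24^2 = 604
N_3 = 4 + 604 + 604^2 = 365424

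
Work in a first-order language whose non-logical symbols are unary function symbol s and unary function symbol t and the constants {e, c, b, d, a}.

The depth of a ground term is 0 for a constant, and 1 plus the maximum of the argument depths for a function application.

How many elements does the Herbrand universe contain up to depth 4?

155

Write N_k for the number of ground terms of depth ≤ k. A term of depth ≤ k is either a constant or a function symbol applied to arguments of depth ≤ k−1, so N_k = 5 + N_{k-1} + N_{k-1}.
N_0 = 5
N_1 = 5 + 5 + 5 = 15
N_2 = 5 + 15 + 15 = 35
N_3 = 5 + 35 + 35 = 75
N_4 = 5 + 75 + 75 = 155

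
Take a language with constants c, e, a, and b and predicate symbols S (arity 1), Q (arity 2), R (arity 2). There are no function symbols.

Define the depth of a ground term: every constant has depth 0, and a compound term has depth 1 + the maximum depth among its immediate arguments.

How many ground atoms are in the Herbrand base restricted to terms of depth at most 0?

36

First count ground terms of depth ≤ 0.
With no function symbols every ground term is a constant, so there are exactly 4 ground terms at every depth bound.
N_0 = 4
Explicitly: c, e, a, b.
So |H| = 4.
Each predicate of arity r yields |H|^r ground atoms (one per choice of an r-tuple from H):
  S: 4;  Q: 4^2 = 16;  R: 4^2 = 16
Total ground atoms: 4 + 16 + 16 = 36.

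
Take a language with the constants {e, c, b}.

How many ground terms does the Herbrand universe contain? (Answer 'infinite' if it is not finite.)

3

There are no function symbols, so every ground term is one of the 3 constants.
The Herbrand universe is {e, c, b}, which is finite with 3 elements.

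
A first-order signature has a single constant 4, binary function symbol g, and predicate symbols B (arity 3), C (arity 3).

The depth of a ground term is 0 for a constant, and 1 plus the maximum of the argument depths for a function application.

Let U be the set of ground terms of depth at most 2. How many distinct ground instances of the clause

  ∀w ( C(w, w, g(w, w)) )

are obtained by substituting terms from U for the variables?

Ground terms of depth ≤ 2:
  Write N_k for the number of ground terms of depth ≤ k. A term of depth ≤ k is either a constant or a function symbol applied to arguments of depth ≤ k−1, so N_k = 1 + N_{k-1}^2.
  N_0 = 1
  N_1 = 1 + 1^2 = 2
  N_2 = 1 + 2^2 = 5
  Explicitly: 4, g(4, 4), g(4, g(4, 4)), g(g(4, 4), 4), g(g(4, 4), g(4, 4)).
So there are 5 ground terms available for substitution.
The variable w ranges independently over the available ground terms, and distinct assignments produce distinct instances.
Number of ground instances = 5.

5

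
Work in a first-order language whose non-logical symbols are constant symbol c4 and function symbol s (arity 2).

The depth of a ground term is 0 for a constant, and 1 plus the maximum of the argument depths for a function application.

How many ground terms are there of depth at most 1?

2

Let N_k = |{terms of depth ≤ k}|. Then N_0 = 1 and N_k = 1 + N_{k-1}^2 for k ≥ 1 (one summand per function symbol, arity giving the exponent).
N_0 = 1
N_1 = 1 + 1^2 = 2
Explicitly: c4, s(c4, c4).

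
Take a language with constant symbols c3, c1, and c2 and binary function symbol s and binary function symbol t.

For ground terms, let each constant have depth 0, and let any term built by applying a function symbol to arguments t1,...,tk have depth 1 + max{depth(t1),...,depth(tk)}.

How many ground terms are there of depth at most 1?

If N_k denotes the number of depth-≤k ground terms, the 3 constants give N_0 = 3, and each function symbol of arity r contributes N_{k-1}^r new terms at level k: N_k = 3 + N_{k-1}^2 + N_{k-1}^2.
N_0 = 3
N_1 = 3 + 3^2 + 3^2 = 21

21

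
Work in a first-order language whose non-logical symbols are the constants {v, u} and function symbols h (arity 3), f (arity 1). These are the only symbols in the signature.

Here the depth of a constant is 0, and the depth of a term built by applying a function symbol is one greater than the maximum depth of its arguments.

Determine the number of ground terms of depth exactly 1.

If N_k denotes the number of depth-≤k ground terms, the 2 constants give N_0 = 2, and each function symbol of arity r contributes N_{k-1}^r new terms at level k: N_k = 2 + N_{k-1}^3 + N_{k-1}.
N_0 = 2
N_1 = 2 + 2^3 + 2 = 12
Terms of depth exactly 1: N_1 − N_0 = 12 − 2 = 10.

10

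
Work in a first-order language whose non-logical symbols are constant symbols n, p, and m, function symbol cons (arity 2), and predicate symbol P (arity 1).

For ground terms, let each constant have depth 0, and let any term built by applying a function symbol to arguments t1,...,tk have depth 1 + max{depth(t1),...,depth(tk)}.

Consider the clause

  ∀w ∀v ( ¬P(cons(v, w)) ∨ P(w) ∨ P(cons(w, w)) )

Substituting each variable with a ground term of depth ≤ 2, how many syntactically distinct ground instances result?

Ground terms of depth ≤ 2:
  Count level by level. With function symbols cons/2, the terms of depth ≤ k are the 3 constants together with each function applied to depth-≤(k−1) tuples, so N_k = 3 + N_{k-1}^2.
  N_0 = 3
  N_1 = 3 + 3^2 = 12
  N_2 = 3 + 12^2 = 147
So there are 147 ground terms available for substitution.
The clause has 2 distinct variables (w, v), each appearing in the body. In the free term algebra distinct substitutions yield syntactically distinct ground instances.
Number of ground instances = 147^2 = 21609.

21609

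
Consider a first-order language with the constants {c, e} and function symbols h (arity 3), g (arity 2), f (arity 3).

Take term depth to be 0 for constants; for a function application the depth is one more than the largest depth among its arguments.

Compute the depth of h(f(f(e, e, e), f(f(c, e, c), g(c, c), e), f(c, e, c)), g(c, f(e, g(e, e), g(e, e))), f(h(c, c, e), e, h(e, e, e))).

depth(f(e, e, e)) = 1 + max(0, 0, 0) = 1
depth(f(c, e, c)) = 1 + max(0, 0, 0) = 1
depth(g(c, c)) = 1 + max(0, 0) = 1
depth(f(f(c, e, c), g(c, c), e)) = 1 + max(1, 1, 0) = 2
depth(f(f(e, e, e), f(f(c, e, c), g(c, c), e), f(c, e, c))) = 1 + max(1, 2, 1) = 3
depth(g(e, e)) = 1 + max(0, 0) = 1
depth(f(e, g(e, e), g(e, e))) = 1 + max(0, 1, 1) = 2
depth(g(c, f(e, g(e, e), g(e, e)))) = 1 + max(0, 2) = 3
depth(h(c, c, e)) = 1 + max(0, 0, 0) = 1
depth(h(e, e, e)) = 1 + max(0, 0, 0) = 1
depth(f(h(c, c, e), e, h(e, e, e))) = 1 + max(1, 0, 1) = 2
depth(h(f(f(e, e, e), f(f(c, e, c), g(c, c), e), f(c, e, c)), g(c, f(e, g(e, e), g(e, e))), f(h(c, c, e), e, h(e, e, e)))) = 1 + max(3, 3, 2) = 4

4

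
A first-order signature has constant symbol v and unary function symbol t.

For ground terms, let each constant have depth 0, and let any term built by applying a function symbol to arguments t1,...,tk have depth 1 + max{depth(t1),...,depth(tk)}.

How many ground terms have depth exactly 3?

Write N_k for the number of ground terms of depth ≤ k. A term of depth ≤ k is either a constant or a function symbol applied to arguments of depth ≤ k−1, so N_k = 1 + N_{k-1}.
N_0 = 1
N_1 = 1 + 1 = 2
N_2 = 1 + 2 = 3
N_3 = 1 + 3 = 4
Terms of depth exactly 3: N_3 − N_2 = 4 − 3 = 1.

1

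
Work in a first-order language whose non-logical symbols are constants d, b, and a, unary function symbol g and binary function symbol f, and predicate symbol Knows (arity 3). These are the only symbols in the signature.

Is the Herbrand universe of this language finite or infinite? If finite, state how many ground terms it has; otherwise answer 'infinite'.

The signature has at least one function symbol (g, arity 1) and at least one constant (d).
Iterating g gives infinitely many distinct ground terms: d, g(d), g(g(d)), ...
So the Herbrand universe is infinite.

infinite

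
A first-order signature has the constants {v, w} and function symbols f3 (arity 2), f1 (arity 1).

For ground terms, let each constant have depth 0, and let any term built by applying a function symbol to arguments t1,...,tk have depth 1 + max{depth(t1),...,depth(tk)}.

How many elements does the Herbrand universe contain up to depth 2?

Let N_k = |{terms of depth ≤ k}|. Then N_0 = 2 and N_k = 2 + N_{k-1}^2 + N_{k-1} for k ≥ 1 (one summand per function symbol, arity giving the exponent).
N_0 = 2
N_1 = 2 + 2^2 + 2 = 8
N_2 = 2 + 8^2 + 8 = 74

74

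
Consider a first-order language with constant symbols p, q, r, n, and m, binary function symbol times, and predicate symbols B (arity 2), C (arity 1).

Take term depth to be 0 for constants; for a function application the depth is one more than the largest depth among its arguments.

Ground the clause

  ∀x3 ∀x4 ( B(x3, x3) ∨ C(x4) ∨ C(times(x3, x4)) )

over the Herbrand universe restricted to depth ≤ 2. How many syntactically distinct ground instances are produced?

Ground terms of depth ≤ 2:
  If N_k denotes the number of depth-≤k ground terms, the 5 constants give N_0 = 5, and each function symbol of arity r contributes N_{k-1}^r new terms at level k: N_k = 5 + N_{k-1}^2.
  N_0 = 5
  N_1 = 5 + 5^2 = 30
  N_2 = 5 + 30^2 = 905
So there are 905 ground terms available for substitution.
The body mentions every one of the 2 quantified variables; since ground terms form a free algebra, no two substitutions collapse to the same formula.
Number of ground instances = 905^2 = 819025.

819025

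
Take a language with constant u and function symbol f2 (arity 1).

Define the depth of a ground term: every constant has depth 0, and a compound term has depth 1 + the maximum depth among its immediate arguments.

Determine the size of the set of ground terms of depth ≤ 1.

Count level by level. With function symbols f2/1, the terms of depth ≤ k are the 1 constant together with each function applied to depth-≤(k−1) tuples, so N_k = 1 + N_{k-1}.
N_0 = 1
N_1 = 1 + 1 = 2

2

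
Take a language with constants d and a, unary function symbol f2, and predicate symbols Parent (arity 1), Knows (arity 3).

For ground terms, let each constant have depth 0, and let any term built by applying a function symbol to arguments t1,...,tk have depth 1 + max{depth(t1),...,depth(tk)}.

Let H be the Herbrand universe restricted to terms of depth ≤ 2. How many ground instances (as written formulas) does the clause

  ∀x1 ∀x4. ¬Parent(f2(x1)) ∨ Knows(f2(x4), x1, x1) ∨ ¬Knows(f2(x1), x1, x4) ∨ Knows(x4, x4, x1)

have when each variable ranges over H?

Ground terms of depth ≤ 2:
  Let N_k count ground terms of depth at most k. Each non-constant term of depth ≤ k is some function symbol applied to depth-≤(k−1) arguments, giving N_k = 2 + N_{k-1}.
  N_0 = 2
  N_1 = 2 + 2 = 4
  N_2 = 2 + 4 = 6
  Explicitly: d, a, f2(d), f2(a), f2(f2(d)), f2(f2(a)).
So there are 6 ground terms available for substitution.
The clause has 2 distinct variables (x1, x4), each appearing in the body. In the free term algebra distinct substitutions yield syntactically distinct ground instances.
Number of ground instances = 6^2 = 36.

36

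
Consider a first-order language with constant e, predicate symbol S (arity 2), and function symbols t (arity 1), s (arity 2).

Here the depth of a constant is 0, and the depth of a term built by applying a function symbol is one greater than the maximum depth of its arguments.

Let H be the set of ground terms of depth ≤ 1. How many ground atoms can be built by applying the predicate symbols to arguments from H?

9

First count ground terms of depth ≤ 1.
Let N_k = |{terms of depth ≤ k}|. Then N_0 = 1 and N_k = 1 + N_{k-1} + N_{k-1}^2 for k ≥ 1 (one summand per function symbol, arity giving the exponent).
N_0 = 1
N_1 = 1 + 1 + 1^2 = 3
Explicitly: e, t(e), s(e, e).
So |H| = 3.
For each predicate symbol, the number of ground atoms is |H| raised to its arity; summing:
  S: 3^2 = 9
Total ground atoms: 9.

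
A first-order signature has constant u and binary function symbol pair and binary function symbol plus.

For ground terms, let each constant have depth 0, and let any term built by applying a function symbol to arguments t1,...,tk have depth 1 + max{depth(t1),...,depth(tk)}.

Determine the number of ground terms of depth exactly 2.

16

Count level by level. With function symbols pair/2, plus/2, the terms of depth ≤ k are the 1 constant together with each function applied to depth-≤(k−1) tuples, so N_k = 1 + N_{k-1}^2 + N_{k-1}^2.
N_0 = 1
N_1 = 1 + 1^2 + 1^2 = 3
N_2 = 1 + 3^2 + 3^2 = 19
Terms of depth exactly 2: N_2 − N_1 = 19 − 3 = 16.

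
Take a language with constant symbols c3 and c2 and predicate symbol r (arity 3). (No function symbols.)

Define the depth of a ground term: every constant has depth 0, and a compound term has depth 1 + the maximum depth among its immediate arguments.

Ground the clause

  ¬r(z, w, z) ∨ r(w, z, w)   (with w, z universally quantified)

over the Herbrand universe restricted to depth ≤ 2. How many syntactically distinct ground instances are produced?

4

Ground terms of depth ≤ 2:
  With no function symbols every ground term is a constant, so there are exactly 2 ground terms at every depth bound.
  N_0 = 2
  N_1 = 2
  N_2 = 2
So there are 2 ground terms available for substitution.
Each of w, z ranges independently over the available ground terms, and distinct assignments produce distinct instances.
Number of ground instances = 2^2 = 4.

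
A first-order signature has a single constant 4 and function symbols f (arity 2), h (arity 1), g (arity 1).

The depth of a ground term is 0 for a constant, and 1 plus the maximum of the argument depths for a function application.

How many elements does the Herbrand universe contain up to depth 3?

676

Write N_k for the number of ground terms of depth ≤ k. A term of depth ≤ k is either a constant or a function symbol applied to arguments of depth ≤ k−1, so N_k = 1 + N_{k-1}^2 + N_{k-1} + N_{k-1}.
N_0 = 1
N_1 = 1 + 1^2 + 1 + 1 = 4
N_2 = 1 + 4^2 + 4 + 4 = 25
N_3 = 1 + 25^2 + 25 + 25 = 676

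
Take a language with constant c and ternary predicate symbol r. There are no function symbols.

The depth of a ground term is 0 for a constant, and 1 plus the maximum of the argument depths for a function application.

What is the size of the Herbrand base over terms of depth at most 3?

1

First count ground terms of depth ≤ 3.
With no function symbols every ground term is a constant, so there is exactly 1 ground term at every depth bound.
N_0 = 1
N_1 = 1
N_2 = 1
N_3 = 1
Explicitly: c.
So |H| = 1.
A ground atom is a predicate applied to a tuple of terms from H, so the count is the sum over predicates of |H|^arity:
  r: 1^3 = 1
Total ground atoms: 1.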